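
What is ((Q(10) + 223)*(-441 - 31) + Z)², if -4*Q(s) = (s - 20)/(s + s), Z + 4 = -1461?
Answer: 11401968400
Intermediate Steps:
Z = -1465 (Z = -4 - 1461 = -1465)
Q(s) = -(-20 + s)/(8*s) (Q(s) = -(s - 20)/(4*(s + s)) = -(-20 + s)/(4*(2*s)) = -(-20 + s)*1/(2*s)/4 = -(-20 + s)/(8*s))
((Q(10) + 223)*(-441 - 31) + Z)² = (((⅛)*(20 - 1*10)/10 + 223)*(-441 - 31) - 1465)² = (((⅛)*(⅒)*(20 - 10) + 223)*(-472) - 1465)² = (((⅛)*(⅒)*10 + 223)*(-472) - 1465)² = ((⅛ + 223)*(-472) - 1465)² = ((1785/8)*(-472) - 1465)² = (-105315 - 1465)² = (-106780)² = 11401968400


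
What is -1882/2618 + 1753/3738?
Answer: -174683/699006 ≈ -0.24990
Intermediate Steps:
-1882/2618 + 1753/3738 = -1882*1/2618 + 1753*(1/3738) = -941/1309 + 1753/3738 = -174683/699006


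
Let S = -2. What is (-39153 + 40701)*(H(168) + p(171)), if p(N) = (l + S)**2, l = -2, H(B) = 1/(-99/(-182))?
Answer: 303752/11 ≈ 27614.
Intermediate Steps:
H(B) = 182/99 (H(B) = 1/(-99*(-1/182)) = 1/(99/182) = 182/99)
p(N) = 16 (p(N) = (-2 - 2)**2 = (-4)**2 = 16)
(-39153 + 40701)*(H(168) + p(171)) = (-39153 + 40701)*(182/99 + 16) = 1548*(1766/99) = 303752/11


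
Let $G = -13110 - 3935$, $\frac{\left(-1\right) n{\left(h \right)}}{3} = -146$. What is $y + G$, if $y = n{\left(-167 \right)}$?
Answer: $-16607$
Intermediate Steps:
$n{\left(h \right)} = 438$ ($n{\left(h \right)} = \left(-3\right) \left(-146\right) = 438$)
$y = 438$
$G = -17045$
$y + G = 438 - 17045 = -16607$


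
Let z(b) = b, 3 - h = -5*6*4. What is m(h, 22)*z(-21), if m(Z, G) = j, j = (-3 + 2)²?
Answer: -21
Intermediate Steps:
h = 123 (h = 3 - (-5*6)*4 = 3 - (-30)*4 = 3 - 1*(-120) = 3 + 120 = 123)
j = 1 (j = (-1)² = 1)
m(Z, G) = 1
m(h, 22)*z(-21) = 1*(-21) = -21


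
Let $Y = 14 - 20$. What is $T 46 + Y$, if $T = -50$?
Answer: $-2306$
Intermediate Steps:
$Y = -6$
$T 46 + Y = \left(-50\right) 46 - 6 = -2300 - 6 = -2306$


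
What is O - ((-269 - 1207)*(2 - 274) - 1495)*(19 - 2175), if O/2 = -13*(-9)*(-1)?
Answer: 862350178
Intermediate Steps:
O = -234 (O = 2*(-13*(-9)*(-1)) = 2*(117*(-1)) = 2*(-117) = -234)
O - ((-269 - 1207)*(2 - 274) - 1495)*(19 - 2175) = -234 - ((-269 - 1207)*(2 - 274) - 1495)*(19 - 2175) = -234 - (-1476*(-272) - 1495)*(-2156) = -234 - (401472 - 1495)*(-2156) = -234 - 399977*(-2156) = -234 - 1*(-862350412) = -234 + 862350412 = 862350178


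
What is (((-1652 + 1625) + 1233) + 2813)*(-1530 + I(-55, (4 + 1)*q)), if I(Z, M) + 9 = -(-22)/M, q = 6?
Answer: -92734406/15 ≈ -6.1823e+6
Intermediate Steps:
I(Z, M) = -9 + 22/M (I(Z, M) = -9 - (-22)/M = -9 + 22/M)
(((-1652 + 1625) + 1233) + 2813)*(-1530 + I(-55, (4 + 1)*q)) = (((-1652 + 1625) + 1233) + 2813)*(-1530 + (-9 + 22/(((4 + 1)*6)))) = ((-27 + 1233) + 2813)*(-1530 + (-9 + 22/((5*6)))) = (1206 + 2813)*(-1530 + (-9 + 22/30)) = 4019*(-1530 + (-9 + 22*(1/30))) = 4019*(-1530 + (-9 + 11/15)) = 4019*(-1530 - 124/15) = 4019*(-23074/15) = -92734406/15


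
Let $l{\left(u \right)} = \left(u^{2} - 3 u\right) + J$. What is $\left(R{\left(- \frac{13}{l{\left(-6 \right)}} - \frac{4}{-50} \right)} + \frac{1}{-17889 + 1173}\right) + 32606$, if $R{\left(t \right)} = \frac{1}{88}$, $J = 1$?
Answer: $\frac{11990925869}{367752} \approx 32606.0$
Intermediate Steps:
$l{\left(u \right)} = 1 + u^{2} - 3 u$ ($l{\left(u \right)} = \left(u^{2} - 3 u\right) + 1 = 1 + u^{2} - 3 u$)
$R{\left(t \right)} = \frac{1}{88}$
$\left(R{\left(- \frac{13}{l{\left(-6 \right)}} - \frac{4}{-50} \right)} + \frac{1}{-17889 + 1173}\right) + 32606 = \left(\frac{1}{88} + \frac{1}{-17889 + 1173}\right) + 32606 = \left(\frac{1}{88} + \frac{1}{-16716}\right) + 32606 = \left(\frac{1}{88} - \frac{1}{16716}\right) + 32606 = \frac{4157}{367752} + 32606 = \frac{11990925869}{367752}$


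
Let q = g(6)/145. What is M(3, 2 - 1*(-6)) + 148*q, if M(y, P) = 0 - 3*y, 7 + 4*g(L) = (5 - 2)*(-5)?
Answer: -2119/145 ≈ -14.614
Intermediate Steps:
g(L) = -11/2 (g(L) = -7/4 + ((5 - 2)*(-5))/4 = -7/4 + (3*(-5))/4 = -7/4 + (¼)*(-15) = -7/4 - 15/4 = -11/2)
M(y, P) = -3*y
q = -11/290 (q = -11/2/145 = -11/2*1/145 = -11/290 ≈ -0.037931)
M(3, 2 - 1*(-6)) + 148*q = -3*3 + 148*(-11/290) = -9 - 814/145 = -2119/145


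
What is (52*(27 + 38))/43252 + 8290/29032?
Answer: 57085905/156961508 ≈ 0.36369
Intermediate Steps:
(52*(27 + 38))/43252 + 8290/29032 = (52*65)*(1/43252) + 8290*(1/29032) = 3380*(1/43252) + 4145/14516 = 845/10813 + 4145/14516 = 57085905/156961508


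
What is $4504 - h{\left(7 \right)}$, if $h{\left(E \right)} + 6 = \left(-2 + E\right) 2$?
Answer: $4500$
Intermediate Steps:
$h{\left(E \right)} = -10 + 2 E$ ($h{\left(E \right)} = -6 + \left(-2 + E\right) 2 = -6 + \left(-4 + 2 E\right) = -10 + 2 E$)
$4504 - h{\left(7 \right)} = 4504 - \left(-10 + 2 \cdot 7\right) = 4504 - \left(-10 + 14\right) = 4504 - 4 = 4500$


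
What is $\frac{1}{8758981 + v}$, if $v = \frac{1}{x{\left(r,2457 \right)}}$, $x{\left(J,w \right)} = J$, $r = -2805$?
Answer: $\frac{2805}{24568941704} \approx 1.1417 \cdot 10^{-7}$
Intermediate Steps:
$v = - \frac{1}{2805}$ ($v = \frac{1}{-2805} = - \frac{1}{2805} \approx -0.00035651$)
$\frac{1}{8758981 + v} = \frac{1}{8758981 - \frac{1}{2805}} = \frac{1}{\frac{24568941704}{2805}} = \frac{2805}{24568941704}$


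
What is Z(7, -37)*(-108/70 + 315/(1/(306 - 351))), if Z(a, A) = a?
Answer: -496179/5 ≈ -99236.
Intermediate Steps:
Z(7, -37)*(-108/70 + 315/(1/(306 - 351))) = 7*(-108/70 + 315/(1/(306 - 351))) = 7*(-108*1/70 + 315/(1/(-45))) = 7*(-54/35 + 315/(-1/45)) = 7*(-54/35 + 315*(-45)) = 7*(-54/35 - 14175) = 7*(-496179/35) = -496179/5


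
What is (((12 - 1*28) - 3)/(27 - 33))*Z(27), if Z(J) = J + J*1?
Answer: 171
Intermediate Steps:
Z(J) = 2*J (Z(J) = J + J = 2*J)
(((12 - 1*28) - 3)/(27 - 33))*Z(27) = (((12 - 1*28) - 3)/(27 - 33))*(2*27) = (((12 - 28) - 3)/(-6))*54 = ((-16 - 3)*(-⅙))*54 = -19*(-⅙)*54 = (19/6)*54 = 171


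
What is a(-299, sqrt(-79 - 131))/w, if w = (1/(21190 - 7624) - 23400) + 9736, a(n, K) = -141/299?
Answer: 1912806/55424381077 ≈ 3.4512e-5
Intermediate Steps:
a(n, K) = -141/299 (a(n, K) = -141*1/299 = -141/299)
w = -185365823/13566 (w = (1/13566 - 23400) + 9736 = -317444399/13566 + 9736 = -185365823/13566 ≈ -13664.)
a(-299, sqrt(-79 - 131))/w = -141/(299*(-185365823/13566)) = -141/299*(-13566/185365823) = 1912806/55424381077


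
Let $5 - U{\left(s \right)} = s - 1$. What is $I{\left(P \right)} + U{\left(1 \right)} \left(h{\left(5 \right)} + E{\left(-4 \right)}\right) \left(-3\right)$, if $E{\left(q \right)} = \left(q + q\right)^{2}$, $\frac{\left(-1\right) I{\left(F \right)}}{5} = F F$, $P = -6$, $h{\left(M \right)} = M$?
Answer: $-1215$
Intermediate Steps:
$I{\left(F \right)} = - 5 F^{2}$ ($I{\left(F \right)} = - 5 F F = - 5 F^{2}$)
$E{\left(q \right)} = 4 q^{2}$ ($E{\left(q \right)} = \left(2 q\right)^{2} = 4 q^{2}$)
$U{\left(s \right)} = 6 - s$ ($U{\left(s \right)} = 5 - \left(s - 1\right) = 5 - \left(-1 + s\right) = 6 - s$)
$I{\left(P \right)} + U{\left(1 \right)} \left(h{\left(5 \right)} + E{\left(-4 \right)}\right) \left(-3\right) = - 5 \left(-6\right)^{2} + \left(6 - 1\right) \left(5 + 4 \left(-4\right)^{2}\right) \left(-3\right) = \left(-5\right) 36 + \left(6 - 1\right) \left(5 + 4 \cdot 16\right) \left(-3\right) = -180 + 5 \left(5 + 64\right) \left(-3\right) = -180 + 5 \cdot 69 \left(-3\right) = -180 + 5 \left(-207\right) = -180 - 1035 = -1215$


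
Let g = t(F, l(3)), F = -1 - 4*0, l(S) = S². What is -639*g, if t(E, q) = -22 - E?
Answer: 13419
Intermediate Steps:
F = -1 (F = -1 + 0 = -1)
g = -21 (g = -22 - 1*(-1) = -22 + 1 = -21)
-639*g = -639*(-21) = 13419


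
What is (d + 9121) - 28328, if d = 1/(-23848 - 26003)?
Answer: -957488158/49851 ≈ -19207.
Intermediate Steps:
d = -1/49851 (d = 1/(-49851) = -1/49851 ≈ -2.0060e-5)
(d + 9121) - 28328 = (-1/49851 + 9121) - 28328 = 454690970/49851 - 28328 = -957488158/49851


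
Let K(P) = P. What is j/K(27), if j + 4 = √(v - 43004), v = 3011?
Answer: -4/27 + I*√39993/27 ≈ -0.14815 + 7.4068*I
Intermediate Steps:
j = -4 + I*√39993 (j = -4 + √(3011 - 43004) = -4 + √(-39993) = -4 + I*√39993 ≈ -4.0 + 199.98*I)
j/K(27) = (-4 + I*√39993)/27 = (-4 + I*√39993)*(1/27) = -4/27 + I*√39993/27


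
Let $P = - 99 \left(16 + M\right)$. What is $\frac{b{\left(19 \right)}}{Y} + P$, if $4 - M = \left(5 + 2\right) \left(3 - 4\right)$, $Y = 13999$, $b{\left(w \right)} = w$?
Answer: $- \frac{37419308}{13999} \approx -2673.0$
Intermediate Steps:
$M = 11$ ($M = 4 - \left(5 + 2\right) \left(3 - 4\right) = 4 - 7 \left(-1\right) = 4 - -7 = 4 + 7 = 11$)
$P = -2673$ ($P = - 99 \left(16 + 11\right) = \left(-99\right) 27 = -2673$)
$\frac{b{\left(19 \right)}}{Y} + P = \frac{19}{13999} - 2673 = - \frac{37419308}{13999}$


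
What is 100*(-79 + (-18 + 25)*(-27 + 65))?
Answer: 18700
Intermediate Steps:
100*(-79 + (-18 + 25)*(-27 + 65)) = 100*(-79 + 7*38) = 100*(-79 + 266) = 100*187 = 18700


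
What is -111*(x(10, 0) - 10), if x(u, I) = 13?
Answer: -333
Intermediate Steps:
-111*(x(10, 0) - 10) = -111*(13 - 10) = -111*3 = -333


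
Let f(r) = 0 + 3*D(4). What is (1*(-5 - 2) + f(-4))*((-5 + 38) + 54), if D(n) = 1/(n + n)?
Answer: -4611/8 ≈ -576.38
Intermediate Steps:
D(n) = 1/(2*n)
f(r) = 3/8 (f(r) = 0 + 3*((1/2)/4) = 0 + 3*((1/2)*(1/4)) = 0 + 3*(1/8) = 0 + 3/8 = 3/8)
(1*(-5 - 2) + f(-4))*((-5 + 38) + 54) = (1*(-5 - 2) + 3/8)*((-5 + 38) + 54) = (1*(-7) + 3/8)*(33 + 54) = (-7 + 3/8)*87 = -53/8*87 = -4611/8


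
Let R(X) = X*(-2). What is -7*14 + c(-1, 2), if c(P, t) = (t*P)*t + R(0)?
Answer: -102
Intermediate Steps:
R(X) = -2*X
c(P, t) = P*t**2 (c(P, t) = (t*P)*t - 2*0 = (P*t)*t + 0 = P*t**2 + 0 = P*t**2)
-7*14 + c(-1, 2) = -7*14 - 1*2**2 = -98 - 1*4 = -98 - 4 = -102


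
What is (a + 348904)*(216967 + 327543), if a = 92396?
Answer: 240292263000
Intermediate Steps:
(a + 348904)*(216967 + 327543) = (92396 + 348904)*(216967 + 327543) = 441300*544510 = 240292263000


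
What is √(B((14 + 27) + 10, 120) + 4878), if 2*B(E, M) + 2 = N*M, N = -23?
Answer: √3497 ≈ 59.135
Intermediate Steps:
B(E, M) = -1 - 23*M/2 (B(E, M) = -1 + (-23*M)/2 = -1 - 23*M/2)
√(B((14 + 27) + 10, 120) + 4878) = √((-1 - 23/2*120) + 4878) = √((-1 - 1380) + 4878) = √(-1381 + 4878) = √3497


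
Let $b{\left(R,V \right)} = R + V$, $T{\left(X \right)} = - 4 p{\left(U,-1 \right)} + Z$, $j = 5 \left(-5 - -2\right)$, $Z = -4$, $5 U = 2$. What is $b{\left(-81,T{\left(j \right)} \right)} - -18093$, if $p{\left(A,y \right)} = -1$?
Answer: $18012$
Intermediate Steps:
$U = \frac{2}{5}$ ($U = \frac{1}{5} \cdot 2 = \frac{2}{5} \approx 0.4$)
$j = -15$ ($j = 5 \left(-5 + 2\right) = 5 \left(-3\right) = -15$)
$T{\left(X \right)} = 0$ ($T{\left(X \right)} = \left(-4\right) \left(-1\right) - 4 = 4 - 4 = 0$)
$b{\left(-81,T{\left(j \right)} \right)} - -18093 = \left(-81 + 0\right) - -18093 = -81 + 18093 = 18012$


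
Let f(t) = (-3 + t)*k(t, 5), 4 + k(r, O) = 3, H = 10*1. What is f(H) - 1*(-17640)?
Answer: 17633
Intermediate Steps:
H = 10
k(r, O) = -1 (k(r, O) = -4 + 3 = -1)
f(t) = 3 - t (f(t) = (-3 + t)*(-1) = 3 - t)
f(H) - 1*(-17640) = (3 - 1*10) - 1*(-17640) = (3 - 10) + 17640 = -7 + 17640 = 17633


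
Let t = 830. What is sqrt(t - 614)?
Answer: 6*sqrt(6) ≈ 14.697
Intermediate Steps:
sqrt(t - 614) = sqrt(830 - 614) = sqrt(216) = 6*sqrt(6)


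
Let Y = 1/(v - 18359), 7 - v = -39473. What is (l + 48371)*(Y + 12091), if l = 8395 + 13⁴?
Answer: 21790298321924/21121 ≈ 1.0317e+9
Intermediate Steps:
v = 39480 (v = 7 - 1*(-39473) = 7 + 39473 = 39480)
Y = 1/21121 (Y = 1/(39480 - 18359) = 1/21121 ≈ 4.7346e-5)
l = 36956 (l = 8395 + 28561 = 36956)
(l + 48371)*(Y + 12091) = (36956 + 48371)*(1/21121 + 12091) = 85327*(255374012/21121) = 21790298321924/21121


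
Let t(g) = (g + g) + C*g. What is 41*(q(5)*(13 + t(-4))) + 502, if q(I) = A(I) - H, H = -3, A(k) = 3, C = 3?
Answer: -1220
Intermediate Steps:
t(g) = 5*g (t(g) = (g + g) + 3*g = 2*g + 3*g = 5*g)
q(I) = 6 (q(I) = 3 - 1*(-3) = 3 + 3 = 6)
41*(q(5)*(13 + t(-4))) + 502 = 41*(6*(13 + 5*(-4))) + 502 = 41*(6*(13 - 20)) + 502 = 41*(6*(-7)) + 502 = 41*(-42) + 502 = -1722 + 502 = -1220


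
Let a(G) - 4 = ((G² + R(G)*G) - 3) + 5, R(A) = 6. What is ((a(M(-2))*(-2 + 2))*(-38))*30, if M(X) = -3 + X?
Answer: 0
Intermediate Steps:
a(G) = 6 + G² + 6*G (a(G) = 4 + (((G² + 6*G) - 3) + 5) = 4 + ((-3 + G² + 6*G) + 5) = 4 + (2 + G² + 6*G) = 6 + G² + 6*G)
((a(M(-2))*(-2 + 2))*(-38))*30 = (((6 + (-3 - 2)² + 6*(-3 - 2))*(-2 + 2))*(-38))*30 = (((6 + (-5)² + 6*(-5))*0)*(-38))*30 = (((6 + 25 - 30)*0)*(-38))*30 = ((1*0)*(-38))*30 = (0*(-38))*30 = 0*30 = 0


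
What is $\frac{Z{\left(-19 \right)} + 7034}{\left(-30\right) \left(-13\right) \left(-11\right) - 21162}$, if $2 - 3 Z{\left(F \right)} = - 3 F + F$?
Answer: $- \frac{3511}{12726} \approx -0.27589$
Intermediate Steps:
$Z{\left(F \right)} = \frac{2}{3} + \frac{2 F}{3}$ ($Z{\left(F \right)} = \frac{2}{3} - \frac{- 3 F + F}{3} = \frac{2}{3} - \frac{\left(-2\right) F}{3} = \frac{2}{3} + \frac{2 F}{3}$)
$\frac{Z{\left(-19 \right)} + 7034}{\left(-30\right) \left(-13\right) \left(-11\right) - 21162} = \frac{\left(\frac{2}{3} + \frac{2}{3} \left(-19\right)\right) + 7034}{\left(-30\right) \left(-13\right) \left(-11\right) - 21162} = \frac{\left(\frac{2}{3} - \frac{38}{3}\right) + 7034}{390 \left(-11\right) - 21162} = \frac{-12 + 7034}{-4290 - 21162} = \frac{7022}{-25452} = 7022 \left(- \frac{1}{25452}\right) = - \frac{3511}{12726}$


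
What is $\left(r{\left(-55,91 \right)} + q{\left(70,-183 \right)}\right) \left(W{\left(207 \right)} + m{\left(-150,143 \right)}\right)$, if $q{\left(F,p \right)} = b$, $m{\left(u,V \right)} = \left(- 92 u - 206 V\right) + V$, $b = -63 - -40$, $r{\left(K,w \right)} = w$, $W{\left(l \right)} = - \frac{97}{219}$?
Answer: $- \frac{231055976}{219} \approx -1.0551 \cdot 10^{6}$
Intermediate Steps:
$W{\left(l \right)} = - \frac{97}{219}$ ($W{\left(l \right)} = \left(-97\right) \frac{1}{219} = - \frac{97}{219}$)
$b = -23$ ($b = -63 + 40 = -23$)
$m{\left(u,V \right)} = - 205 V - 92 u$ ($m{\left(u,V \right)} = \left(- 206 V - 92 u\right) + V = - 205 V - 92 u$)
$q{\left(F,p \right)} = -23$
$\left(r{\left(-55,91 \right)} + q{\left(70,-183 \right)}\right) \left(W{\left(207 \right)} + m{\left(-150,143 \right)}\right) = \left(91 - 23\right) \left(- \frac{97}{219} - 15515\right) = 68 \left(- \frac{97}{219} + \left(-29315 + 13800\right)\right) = 68 \left(- \frac{97}{219} - 15515\right) = 68 \left(- \frac{3397882}{219}\right) = - \frac{231055976}{219}$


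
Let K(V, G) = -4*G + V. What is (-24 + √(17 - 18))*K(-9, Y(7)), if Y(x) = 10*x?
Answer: 6936 - 289*I ≈ 6936.0 - 289.0*I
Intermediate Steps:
K(V, G) = V - 4*G
(-24 + √(17 - 18))*K(-9, Y(7)) = (-24 + √(17 - 18))*(-9 - 40*7) = (-24 + √(-1))*(-9 - 4*70) = (-24 + I)*(-9 - 280) = (-24 + I)*(-289) = 6936 - 289*I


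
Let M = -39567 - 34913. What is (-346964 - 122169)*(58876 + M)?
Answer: 7320351332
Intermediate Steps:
M = -74480
(-346964 - 122169)*(58876 + M) = (-346964 - 122169)*(58876 - 74480) = -469133*(-15604) = 7320351332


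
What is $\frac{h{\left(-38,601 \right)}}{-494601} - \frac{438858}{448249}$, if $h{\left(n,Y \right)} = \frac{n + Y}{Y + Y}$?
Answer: $- \frac{260905898365103}{266488693186098} \approx -0.97905$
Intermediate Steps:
$h{\left(n,Y \right)} = \frac{Y + n}{2 Y}$
$\frac{h{\left(-38,601 \right)}}{-494601} - \frac{438858}{448249} = \frac{\frac{1}{2} \cdot \frac{1}{601} \left(601 - 38\right)}{-494601} - \frac{438858}{448249} = \frac{1}{2} \cdot \frac{1}{601} \cdot 563 \left(- \frac{1}{494601}\right) - \frac{438858}{448249} = \frac{563}{1202} \left(- \frac{1}{494601}\right) - \frac{438858}{448249} = - \frac{563}{594510402} - \frac{438858}{448249} = - \frac{260905898365103}{266488693186098}$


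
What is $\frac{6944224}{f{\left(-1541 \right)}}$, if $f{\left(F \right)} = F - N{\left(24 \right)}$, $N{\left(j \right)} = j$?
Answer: $- \frac{6944224}{1565} \approx -4437.2$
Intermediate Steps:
$f{\left(F \right)} = -24 + F$ ($f{\left(F \right)} = F - 24 = -24 + F$)
$\frac{6944224}{f{\left(-1541 \right)}} = \frac{6944224}{-24 - 1541} = \frac{6944224}{-1565} = 6944224 \left(- \frac{1}{1565}\right) = - \frac{6944224}{1565}$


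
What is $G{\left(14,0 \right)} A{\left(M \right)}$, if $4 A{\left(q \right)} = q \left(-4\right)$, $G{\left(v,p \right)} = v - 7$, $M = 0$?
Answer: $0$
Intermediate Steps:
$G{\left(v,p \right)} = -7 + v$ ($G{\left(v,p \right)} = v - 7 = -7 + v$)
$A{\left(q \right)} = - q$ ($A{\left(q \right)} = \frac{q \left(-4\right)}{4} = \frac{\left(-4\right) q}{4} = - q$)
$G{\left(14,0 \right)} A{\left(M \right)} = \left(-7 + 14\right) \left(\left(-1\right) 0\right) = 7 \cdot 0 = 0$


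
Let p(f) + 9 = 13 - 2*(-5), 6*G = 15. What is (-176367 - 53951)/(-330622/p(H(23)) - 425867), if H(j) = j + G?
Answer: 806113/1573190 ≈ 0.51241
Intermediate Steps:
G = 5/2 (G = (⅙)*15 = 5/2 ≈ 2.5000)
H(j) = 5/2 + j (H(j) = j + 5/2 = 5/2 + j)
p(f) = 14 (p(f) = -9 + (13 - 2*(-5)) = -9 + (13 + 10) = -9 + 23 = 14)
(-176367 - 53951)/(-330622/p(H(23)) - 425867) = (-176367 - 53951)/(-330622/14 - 425867) = -230318/(-330622*1/14 - 425867) = -230318/(-165311/7 - 425867) = -230318/(-3146380/7) = -230318*(-7/3146380) = 806113/1573190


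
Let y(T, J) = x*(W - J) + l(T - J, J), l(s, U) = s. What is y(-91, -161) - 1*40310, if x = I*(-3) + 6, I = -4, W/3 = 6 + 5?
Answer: -36748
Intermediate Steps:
W = 33 (W = 3*(6 + 5) = 3*11 = 33)
x = 18 (x = -4*(-3) + 6 = 12 + 6 = 18)
y(T, J) = 594 + T - 19*J (y(T, J) = 18*(33 - J) + (T - J) = (594 - 18*J) + (T - J) = 594 + T - 19*J)
y(-91, -161) - 1*40310 = (594 - 91 - 19*(-161)) - 1*40310 = (594 - 91 + 3059) - 40310 = 3562 - 40310 = -36748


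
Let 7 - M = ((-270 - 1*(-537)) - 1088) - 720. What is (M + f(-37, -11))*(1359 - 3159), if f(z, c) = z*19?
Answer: -1521000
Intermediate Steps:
f(z, c) = 19*z
M = 1548 (M = 7 - (((-270 - 1*(-537)) - 1088) - 720) = 7 - (((-270 + 537) - 1088) - 720) = 7 - ((267 - 1088) - 720) = 7 - (-821 - 720) = 7 - 1*(-1541) = 7 + 1541 = 1548)
(M + f(-37, -11))*(1359 - 3159) = (1548 + 19*(-37))*(1359 - 3159) = (1548 - 703)*(-1800) = 845*(-1800) = -1521000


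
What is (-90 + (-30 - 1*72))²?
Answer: 36864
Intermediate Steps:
(-90 + (-30 - 1*72))² = (-90 + (-30 - 72))² = (-90 - 102)² = (-192)² = 36864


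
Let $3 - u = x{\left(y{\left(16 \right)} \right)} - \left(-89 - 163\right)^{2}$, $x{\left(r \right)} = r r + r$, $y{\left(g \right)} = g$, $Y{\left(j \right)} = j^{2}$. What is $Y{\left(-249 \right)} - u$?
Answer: $-1234$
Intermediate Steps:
$x{\left(r \right)} = r + r^{2}$ ($x{\left(r \right)} = r^{2} + r = r + r^{2}$)
$u = 63235$ ($u = 3 - \left(16 \left(1 + 16\right) - \left(-89 - 163\right)^{2}\right) = 3 - \left(16 \cdot 17 - \left(-252\right)^{2}\right) = 3 - \left(272 - 63504\right) = 3 - -63232 = 3 + 63232 = 63235$)
$Y{\left(-249 \right)} - u = \left(-249\right)^{2} - 63235 = 62001 - 63235 = -1234$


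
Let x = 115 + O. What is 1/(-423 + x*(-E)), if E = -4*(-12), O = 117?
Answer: -1/11559 ≈ -8.6513e-5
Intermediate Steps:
x = 232 (x = 115 + 117 = 232)
E = 48
1/(-423 + x*(-E)) = 1/(-423 + 232*(-1*48)) = 1/(-423 + 232*(-48)) = 1/(-423 - 11136) = 1/(-11559) = -1/11559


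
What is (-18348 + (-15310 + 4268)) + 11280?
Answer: -18110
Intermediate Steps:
(-18348 + (-15310 + 4268)) + 11280 = (-18348 - 11042) + 11280 = -29390 + 11280 = -18110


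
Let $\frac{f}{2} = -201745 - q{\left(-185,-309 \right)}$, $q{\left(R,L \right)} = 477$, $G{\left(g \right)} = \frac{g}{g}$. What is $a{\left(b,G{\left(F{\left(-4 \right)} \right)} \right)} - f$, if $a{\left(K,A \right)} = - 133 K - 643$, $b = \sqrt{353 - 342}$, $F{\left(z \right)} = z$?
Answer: $403801 - 133 \sqrt{11} \approx 4.0336 \cdot 10^{5}$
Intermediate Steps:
$G{\left(g \right)} = 1$
$b = \sqrt{11} \approx 3.3166$
$a{\left(K,A \right)} = -643 - 133 K$
$f = -404444$ ($f = 2 \left(-201745 - 477\right) = 2 \left(-202222\right) = -404444$)
$a{\left(b,G{\left(F{\left(-4 \right)} \right)} \right)} - f = \left(-643 - 133 \sqrt{11}\right) - -404444 = \left(-643 - 133 \sqrt{11}\right) + 404444 = 403801 - 133 \sqrt{11}$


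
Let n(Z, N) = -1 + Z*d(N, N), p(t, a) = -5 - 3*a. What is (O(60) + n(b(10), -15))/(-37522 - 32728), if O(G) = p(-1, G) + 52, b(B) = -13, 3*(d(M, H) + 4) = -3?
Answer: 69/70250 ≈ 0.00098221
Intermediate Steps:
d(M, H) = -5 (d(M, H) = -4 + (1/3)*(-3) = -4 - 1 = -5)
n(Z, N) = -1 - 5*Z (n(Z, N) = -1 + Z*(-5) = -1 - 5*Z)
O(G) = 47 - 3*G (O(G) = (-5 - 3*G) + 52 = 47 - 3*G)
(O(60) + n(b(10), -15))/(-37522 - 32728) = ((47 - 3*60) + (-1 - 5*(-13)))/(-37522 - 32728) = ((47 - 180) + (-1 + 65))/(-70250) = (-133 + 64)*(-1/70250) = -69*(-1/70250) = 69/70250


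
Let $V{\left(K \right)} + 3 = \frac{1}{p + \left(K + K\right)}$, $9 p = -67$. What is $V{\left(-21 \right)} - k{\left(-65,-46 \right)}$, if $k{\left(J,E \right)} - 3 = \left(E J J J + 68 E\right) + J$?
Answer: $- \frac{5620155544}{445} \approx -1.263 \cdot 10^{7}$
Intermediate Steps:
$p = - \frac{67}{9}$ ($p = \frac{1}{9} \left(-67\right) = - \frac{67}{9} \approx -7.4444$)
$V{\left(K \right)} = -3 + \frac{1}{- \frac{67}{9} + 2 K}$ ($V{\left(K \right)} = -3 + \frac{1}{- \frac{67}{9} + \left(K + K\right)} = -3 + \frac{1}{- \frac{67}{9} + 2 K}$)
$k{\left(J,E \right)} = 3 + J + 68 E + E J^{3}$ ($k{\left(J,E \right)} = 3 + \left(\left(E J J J + 68 E\right) + J\right) = 3 + \left(\left(E J^{2} J + 68 E\right) + J\right) = 3 + \left(\left(E J^{3} + 68 E\right) + J\right) = 3 + \left(\left(68 E + E J^{3}\right) + J\right) = 3 + \left(J + 68 E + E J^{3}\right) = 3 + J + 68 E + E J^{3}$)
$V{\left(-21 \right)} - k{\left(-65,-46 \right)} = \frac{6 \left(35 - -189\right)}{-67 + 18 \left(-21\right)} - \left(3 - 65 + 68 \left(-46\right) - 46 \left(-65\right)^{3}\right) = \frac{6 \left(35 + 189\right)}{-67 - 378} - \left(3 - 65 - 3128 - -12632750\right) = 6 \frac{1}{-445} \cdot 224 - \left(3 - 65 - 3128 + 12632750\right) = 6 \left(- \frac{1}{445}\right) 224 - 12629560 = - \frac{1344}{445} - 12629560 = - \frac{5620155544}{445}$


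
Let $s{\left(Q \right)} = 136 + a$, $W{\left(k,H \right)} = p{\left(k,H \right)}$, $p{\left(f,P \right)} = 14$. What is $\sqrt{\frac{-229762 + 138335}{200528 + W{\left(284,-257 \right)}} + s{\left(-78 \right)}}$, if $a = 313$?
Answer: $\frac{3 \sqrt{2004348905178}}{200542} \approx 21.179$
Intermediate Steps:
$W{\left(k,H \right)} = 14$
$s{\left(Q \right)} = 449$ ($s{\left(Q \right)} = 136 + 313 = 449$)
$\sqrt{\frac{-229762 + 138335}{200528 + W{\left(284,-257 \right)}} + s{\left(-78 \right)}} = \sqrt{\frac{-229762 + 138335}{200528 + 14} + 449} = \sqrt{- \frac{91427}{200542} + 449} = \sqrt{\frac{89951931}{200542}} = \frac{3 \sqrt{2004348905178}}{200542}$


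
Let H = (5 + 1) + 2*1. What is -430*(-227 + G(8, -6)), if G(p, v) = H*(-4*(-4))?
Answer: 42570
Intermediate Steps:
H = 8 (H = 6 + 2 = 8)
G(p, v) = 128 (G(p, v) = 8*(-4*(-4)) = 8*16 = 128)
-430*(-227 + G(8, -6)) = -430*(-227 + 128) = -430*(-99) = 42570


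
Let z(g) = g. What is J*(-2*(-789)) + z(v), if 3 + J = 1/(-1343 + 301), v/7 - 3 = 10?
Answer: -2419792/521 ≈ -4644.5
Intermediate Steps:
v = 91 (v = 21 + 7*10 = 21 + 70 = 91)
J = -3127/1042 (J = -3 + 1/(-1343 + 301) = -3 + 1/(-1042) = -3 - 1/1042 = -3127/1042 ≈ -3.0010)
J*(-2*(-789)) + z(v) = -(-3127)*(-789)/521 + 91 = -3127/1042*1578 + 91 = -2467203/521 + 91 = -2419792/521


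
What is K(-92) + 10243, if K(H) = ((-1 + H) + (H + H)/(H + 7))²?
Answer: 133619516/7225 ≈ 18494.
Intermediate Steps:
K(H) = (-1 + H + 2*H/(7 + H))² (K(H) = ((-1 + H) + (2*H)/(7 + H))² = ((-1 + H) + 2*H/(7 + H))² = (-1 + H + 2*H/(7 + H))²)
K(-92) + 10243 = (-7 + (-92)² + 8*(-92))²/(7 - 92)² + 10243 = (-7 + 8464 - 736)²/(-85)² + 10243 = (1/7225)*7721² + 10243 = (1/7225)*59613841 + 10243 = 59613841/7225 + 10243 = 133619516/7225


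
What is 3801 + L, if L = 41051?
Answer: 44852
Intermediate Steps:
3801 + L = 3801 + 41051 = 44852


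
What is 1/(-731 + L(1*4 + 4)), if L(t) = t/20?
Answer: -5/3653 ≈ -0.0013687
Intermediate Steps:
L(t) = t/20 (L(t) = t*(1/20) = t/20)
1/(-731 + L(1*4 + 4)) = 1/(-731 + (1*4 + 4)/20) = 1/(-731 + (4 + 4)/20) = 1/(-731 + (1/20)*8) = 1/(-731 + 2/5) = 1/(-3653/5) = -5/3653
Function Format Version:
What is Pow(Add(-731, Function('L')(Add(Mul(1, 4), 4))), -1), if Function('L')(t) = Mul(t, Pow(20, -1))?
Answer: Rational(-5, 3653) ≈ -0.0013687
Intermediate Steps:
Function('L')(t) = Mul(Rational(1, 20), t) (Function('L')(t) = Mul(t, Rational(1, 20)) = Mul(Rational(1, 20), t))
Pow(Add(-731, Function('L')(Add(Mul(1, 4), 4))), -1) = Pow(Add(-731, Mul(Rational(1, 20), Add(Mul(1, 4), 4))), -1) = Pow(Add(-731, Mul(Rational(1, 20), Add(4, 4))), -1) = Pow(Add(-731, Mul(Rational(1, 20), 8)), -1) = Pow(Add(-731, Rational(2, 5)), -1) = Pow(Rational(-3653, 5), -1) = Rational(-5, 3653)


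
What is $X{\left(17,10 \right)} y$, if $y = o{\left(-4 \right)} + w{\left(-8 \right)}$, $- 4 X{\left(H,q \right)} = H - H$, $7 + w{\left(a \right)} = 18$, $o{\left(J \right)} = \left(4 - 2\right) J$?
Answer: $0$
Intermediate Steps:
$o{\left(J \right)} = 2 J$
$w{\left(a \right)} = 11$ ($w{\left(a \right)} = -7 + 18 = 11$)
$X{\left(H,q \right)} = 0$ ($X{\left(H,q \right)} = - \frac{H - H}{4} = \left(- \frac{1}{4}\right) 0 = 0$)
$y = 3$ ($y = 2 \left(-4\right) + 11 = -8 + 11 = 3$)
$X{\left(17,10 \right)} y = 0 \cdot 3 = 0$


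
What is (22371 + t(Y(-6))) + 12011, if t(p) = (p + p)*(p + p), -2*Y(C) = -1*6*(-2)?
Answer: 34526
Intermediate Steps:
Y(C) = -6 (Y(C) = -(-1*6)*(-2)/2 = -(-3)*(-2) = -1/2*12 = -6)
t(p) = 4*p**2 (t(p) = (2*p)*(2*p) = 4*p**2)
(22371 + t(Y(-6))) + 12011 = (22371 + 4*(-6)**2) + 12011 = (22371 + 4*36) + 12011 = (22371 + 144) + 12011 = 22515 + 12011 = 34526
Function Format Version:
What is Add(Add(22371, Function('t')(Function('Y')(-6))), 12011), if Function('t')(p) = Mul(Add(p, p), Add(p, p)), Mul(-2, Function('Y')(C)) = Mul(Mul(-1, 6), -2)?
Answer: 34526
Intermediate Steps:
Function('Y')(C) = -6 (Function('Y')(C) = Mul(Rational(-1, 2), Mul(Mul(-1, 6), -2)) = Mul(Rational(-1, 2), Mul(-6, -2)) = Mul(Rational(-1, 2), 12) = -6)
Function('t')(p) = Mul(4, Pow(p, 2)) (Function('t')(p) = Mul(Mul(2, p), Mul(2, p)) = Mul(4, Pow(p, 2)))
Add(Add(22371, Function('t')(Function('Y')(-6))), 12011) = Add(Add(22371, Mul(4, Pow(-6, 2))), 12011) = Add(Add(22371, Mul(4, 36)), 12011) = Add(Add(22371, 144), 12011) = Add(22515, 12011) = 34526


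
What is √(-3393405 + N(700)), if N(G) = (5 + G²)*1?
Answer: 30*I*√3226 ≈ 1703.9*I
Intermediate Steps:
N(G) = 5 + G²
√(-3393405 + N(700)) = √(-3393405 + (5 + 700²)) = √(-3393405 + (5 + 490000)) = √(-3393405 + 490005) = √(-2903400) = 30*I*√3226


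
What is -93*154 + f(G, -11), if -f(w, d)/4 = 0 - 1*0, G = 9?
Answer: -14322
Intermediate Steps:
f(w, d) = 0 (f(w, d) = -4*(0 - 1*0) = -4*(0 + 0) = -4*0 = 0)
-93*154 + f(G, -11) = -93*154 + 0 = -14322 + 0 = -14322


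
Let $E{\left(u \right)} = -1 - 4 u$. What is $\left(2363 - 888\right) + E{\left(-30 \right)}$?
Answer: $1594$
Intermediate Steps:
$\left(2363 - 888\right) + E{\left(-30 \right)} = \left(2363 - 888\right) - -119 = \left(2363 - 888\right) + \left(-1 + 120\right) = 1475 + 119 = 1594$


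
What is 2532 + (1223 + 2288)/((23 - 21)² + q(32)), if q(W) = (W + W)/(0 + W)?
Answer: 18703/6 ≈ 3117.2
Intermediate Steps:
q(W) = 2 (q(W) = (2*W)/W = 2)
2532 + (1223 + 2288)/((23 - 21)² + q(32)) = 2532 + (1223 + 2288)/((23 - 21)² + 2) = 2532 + 3511/(2² + 2) = 2532 + 3511/(4 + 2) = 2532 + 3511/6 = 18703/6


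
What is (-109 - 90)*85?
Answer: -16915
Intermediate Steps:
(-109 - 90)*85 = -199*85 = -16915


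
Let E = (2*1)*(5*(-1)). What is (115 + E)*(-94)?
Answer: -9870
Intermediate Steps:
E = -10 (E = 2*(-5) = -10)
(115 + E)*(-94) = (115 - 10)*(-94) = 105*(-94) = -9870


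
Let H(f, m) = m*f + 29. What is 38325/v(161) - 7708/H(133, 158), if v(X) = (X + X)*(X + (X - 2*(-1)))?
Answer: 110131/104541624 ≈ 0.0010535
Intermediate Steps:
H(f, m) = 29 + f*m (H(f, m) = f*m + 29 = 29 + f*m)
v(X) = 2*X*(2 + 2*X) (v(X) = (2*X)*(X + (X + 2)) = (2*X)*(X + (2 + X)) = (2*X)*(2 + 2*X) = 2*X*(2 + 2*X))
38325/v(161) - 7708/H(133, 158) = 38325/((4*161*(1 + 161))) - 7708/(29 + 133*158) = 38325/((4*161*162)) - 7708/(29 + 21014) = 38325/104328 - 7708/21043 = 38325*(1/104328) - 7708*1/21043 = 1825/4968 - 7708/21043 = 110131/104541624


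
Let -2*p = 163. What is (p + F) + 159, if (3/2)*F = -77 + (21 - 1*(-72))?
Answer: 529/6 ≈ 88.167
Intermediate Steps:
p = -163/2 (p = -1/2*163 = -163/2 ≈ -81.500)
F = 32/3 (F = 2*(-77 + (21 - 1*(-72)))/3 = 2*(-77 + (21 + 72))/3 = 2*(-77 + 93)/3 = (2/3)*16 = 32/3 ≈ 10.667)
(p + F) + 159 = (-163/2 + 32/3) + 159 = -425/6 + 159 = 529/6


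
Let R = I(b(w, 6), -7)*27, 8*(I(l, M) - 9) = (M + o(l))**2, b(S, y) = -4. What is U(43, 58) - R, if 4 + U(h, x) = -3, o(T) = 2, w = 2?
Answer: -2675/8 ≈ -334.38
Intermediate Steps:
U(h, x) = -7 (U(h, x) = -4 - 3 = -7)
I(l, M) = 9 + (2 + M)**2/8 (I(l, M) = 9 + (M + 2)**2/8 = 9 + (2 + M)**2/8)
R = 2619/8 (R = (9 + (2 - 7)**2/8)*27 = (9 + (1/8)*(-5)**2)*27 = (9 + (1/8)*25)*27 = (9 + 25/8)*27 = (97/8)*27 = 2619/8 ≈ 327.38)
U(43, 58) - R = -7 - 1*2619/8 = -7 - 2619/8 = -2675/8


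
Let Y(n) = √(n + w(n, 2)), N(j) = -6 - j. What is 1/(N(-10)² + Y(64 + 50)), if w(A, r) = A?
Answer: 4/7 - √57/14 ≈ 0.032155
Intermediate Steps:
Y(n) = √2*√n (Y(n) = √(n + n) = √(2*n) = √2*√n)
1/(N(-10)² + Y(64 + 50)) = 1/((-6 - 1*(-10))² + √2*√(64 + 50)) = 1/((-6 + 10)² + √2*√114) = 1/(4² + 2*√57) = 1/(16 + 2*√57)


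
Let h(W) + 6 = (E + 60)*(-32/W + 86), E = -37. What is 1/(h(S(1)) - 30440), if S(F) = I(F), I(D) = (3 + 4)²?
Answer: -49/1395668 ≈ -3.5109e-5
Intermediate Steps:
I(D) = 49 (I(D) = 7² = 49)
S(F) = 49
h(W) = 1972 - 736/W (h(W) = -6 + (-37 + 60)*(-32/W + 86) = -6 + 23*(86 - 32/W) = -6 + (1978 - 736/W) = 1972 - 736/W)
1/(h(S(1)) - 30440) = 1/((1972 - 736/49) - 30440) = 1/(95892/49 - 30440) = 1/(-1395668/49) = -49/1395668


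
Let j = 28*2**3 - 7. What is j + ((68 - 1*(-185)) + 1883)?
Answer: 2353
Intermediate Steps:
j = 217 (j = 28*8 - 7 = 224 - 7 = 217)
j + ((68 - 1*(-185)) + 1883) = 217 + ((68 - 1*(-185)) + 1883) = 217 + ((68 + 185) + 1883) = 217 + (253 + 1883) = 217 + 2136 = 2353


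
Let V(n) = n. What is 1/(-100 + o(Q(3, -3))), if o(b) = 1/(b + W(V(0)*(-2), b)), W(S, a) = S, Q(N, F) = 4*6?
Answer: -24/2399 ≈ -0.010004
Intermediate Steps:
Q(N, F) = 24
o(b) = 1/b (o(b) = 1/(b + 0*(-2)) = 1/(b + 0) = 1/b)
1/(-100 + o(Q(3, -3))) = 1/(-100 + 1/24) = 1/(-2399/24) = -24/2399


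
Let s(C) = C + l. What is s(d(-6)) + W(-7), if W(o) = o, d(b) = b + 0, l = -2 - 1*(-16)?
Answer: 1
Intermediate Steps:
l = 14 (l = -2 + 16 = 14)
d(b) = b
s(C) = 14 + C (s(C) = C + 14 = 14 + C)
s(d(-6)) + W(-7) = (14 - 6) - 7 = 8 - 7 = 1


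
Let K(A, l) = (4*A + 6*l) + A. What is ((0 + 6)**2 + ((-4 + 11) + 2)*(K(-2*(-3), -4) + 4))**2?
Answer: 15876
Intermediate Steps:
K(A, l) = 5*A + 6*l
((0 + 6)**2 + ((-4 + 11) + 2)*(K(-2*(-3), -4) + 4))**2 = ((0 + 6)**2 + ((-4 + 11) + 2)*((5*(-2*(-3)) + 6*(-4)) + 4))**2 = (6**2 + (7 + 2)*((5*6 - 24) + 4))**2 = (36 + 9*((30 - 24) + 4))**2 = (36 + 9*(6 + 4))**2 = (36 + 9*10)**2 = (36 + 90)**2 = 126**2 = 15876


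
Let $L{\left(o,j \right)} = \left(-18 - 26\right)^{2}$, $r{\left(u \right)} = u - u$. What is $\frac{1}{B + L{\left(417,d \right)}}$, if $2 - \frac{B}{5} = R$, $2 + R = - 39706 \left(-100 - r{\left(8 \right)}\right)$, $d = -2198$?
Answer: $- \frac{1}{19851044} \approx -5.0375 \cdot 10^{-8}$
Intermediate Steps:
$r{\left(u \right)} = 0$
$L{\left(o,j \right)} = 1936$ ($L{\left(o,j \right)} = \left(-44\right)^{2} = 1936$)
$R = 3970598$ ($R = -2 - 39706 \left(-100 - 0\right) = -2 - 39706 \left(-100 + 0\right) = -2 - -3970600 = -2 + 3970600 = 3970598$)
$B = -19852980$ ($B = 10 - 19852990 = -19852980$)
$\frac{1}{B + L{\left(417,d \right)}} = \frac{1}{-19852980 + 1936} = \frac{1}{-19851044} = - \frac{1}{19851044}$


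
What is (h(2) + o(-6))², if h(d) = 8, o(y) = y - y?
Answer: 64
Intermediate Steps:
o(y) = 0
(h(2) + o(-6))² = (8 + 0)² = 8² = 64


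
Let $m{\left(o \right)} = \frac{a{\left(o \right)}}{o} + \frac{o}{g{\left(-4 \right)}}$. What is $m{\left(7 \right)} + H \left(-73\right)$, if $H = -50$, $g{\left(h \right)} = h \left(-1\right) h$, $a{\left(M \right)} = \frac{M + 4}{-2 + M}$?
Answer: $\frac{2043931}{560} \approx 3649.9$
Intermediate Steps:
$a{\left(M \right)} = \frac{4 + M}{-2 + M}$
$g{\left(h \right)} = - h^{2}$ ($g{\left(h \right)} = - h h = - h^{2}$)
$m{\left(o \right)} = - \frac{o}{16} + \frac{4 + o}{o \left(-2 + o\right)}$ ($m{\left(o \right)} = \frac{\frac{1}{-2 + o} \left(4 + o\right)}{o} + \frac{o}{\left(-1\right) \left(-4\right)^{2}} = \frac{4 + o}{o \left(-2 + o\right)} + \frac{o}{\left(-1\right) 16} = \frac{4 + o}{o \left(-2 + o\right)} + \frac{o}{-16} = \frac{4 + o}{o \left(-2 + o\right)} + o \left(- \frac{1}{16}\right) = \frac{4 + o}{o \left(-2 + o\right)} - \frac{o}{16} = - \frac{o}{16} + \frac{4 + o}{o \left(-2 + o\right)}$)
$m{\left(7 \right)} + H \left(-73\right) = \frac{4 + 7 + \frac{7^{2} \left(2 - 7\right)}{16}}{7 \left(-2 + 7\right)} - -3650 = \frac{4 + 7 + \frac{1}{16} \cdot 49 \left(2 - 7\right)}{7 \cdot 5} + 3650 = \frac{1}{7} \cdot \frac{1}{5} \left(4 + 7 + \frac{1}{16} \cdot 49 \left(-5\right)\right) + 3650 = \frac{1}{7} \cdot \frac{1}{5} \left(4 + 7 - \frac{245}{16}\right) + 3650 = \frac{1}{7} \cdot \frac{1}{5} \left(- \frac{69}{16}\right) + 3650 = - \frac{69}{560} + 3650 = \frac{2043931}{560}$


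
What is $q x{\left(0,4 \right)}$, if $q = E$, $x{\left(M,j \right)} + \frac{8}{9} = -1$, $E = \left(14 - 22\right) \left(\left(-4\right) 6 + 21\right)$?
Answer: $- \frac{136}{3} \approx -45.333$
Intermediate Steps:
$E = 24$ ($E = - 8 \left(-24 + 21\right) = \left(-8\right) \left(-3\right) = 24$)
$x{\left(M,j \right)} = - \frac{17}{9}$ ($x{\left(M,j \right)} = - \frac{8}{9} - 1 = - \frac{17}{9}$)
$q = 24$
$q x{\left(0,4 \right)} = 24 \left(- \frac{17}{9}\right) = - \frac{136}{3}$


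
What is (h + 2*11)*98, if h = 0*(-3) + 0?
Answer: 2156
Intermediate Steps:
h = 0 (h = 0 + 0 = 0)
(h + 2*11)*98 = (0 + 2*11)*98 = (0 + 22)*98 = 22*98 = 2156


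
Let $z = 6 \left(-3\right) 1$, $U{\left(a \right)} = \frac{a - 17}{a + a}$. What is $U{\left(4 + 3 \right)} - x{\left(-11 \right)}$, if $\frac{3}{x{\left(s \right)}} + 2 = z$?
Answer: $- \frac{79}{140} \approx -0.56429$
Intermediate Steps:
$U{\left(a \right)} = \frac{-17 + a}{2 a}$
$z = -18$ ($z = \left(-18\right) 1 = -18$)
$x{\left(s \right)} = - \frac{3}{20}$ ($x{\left(s \right)} = \frac{3}{-2 - 18} = \frac{3}{-20} = 3 \left(- \frac{1}{20}\right) = - \frac{3}{20}$)
$U{\left(4 + 3 \right)} - x{\left(-11 \right)} = \frac{-17 + \left(4 + 3\right)}{2 \left(4 + 3\right)} - - \frac{3}{20} = \frac{-17 + 7}{2 \cdot 7} + \frac{3}{20} = \frac{1}{2} \cdot \frac{1}{7} \left(-10\right) + \frac{3}{20} = - \frac{5}{7} + \frac{3}{20} = - \frac{79}{140}$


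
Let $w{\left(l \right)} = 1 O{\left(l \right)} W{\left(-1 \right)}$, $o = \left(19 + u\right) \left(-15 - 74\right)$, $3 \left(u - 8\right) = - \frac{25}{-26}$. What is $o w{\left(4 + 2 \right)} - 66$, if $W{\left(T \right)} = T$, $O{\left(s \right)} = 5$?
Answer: $\frac{943147}{78} \approx 12092.0$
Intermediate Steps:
$u = \frac{649}{78}$ ($u = 8 + \frac{\left(-25\right) \frac{1}{-26}}{3} = 8 + \frac{\left(-25\right) \left(- \frac{1}{26}\right)}{3} = 8 + \frac{1}{3} \cdot \frac{25}{26} = 8 + \frac{25}{78} = \frac{649}{78} \approx 8.3205$)
$o = - \frac{189659}{78}$ ($o = \left(19 + \frac{649}{78}\right) \left(-15 - 74\right) = \frac{2131}{78} \left(-89\right) = - \frac{189659}{78} \approx -2431.5$)
$w{\left(l \right)} = -5$ ($w{\left(l \right)} = 1 \cdot 5 \left(-1\right) = 5 \left(-1\right) = -5$)
$o w{\left(4 + 2 \right)} - 66 = \left(- \frac{189659}{78}\right) \left(-5\right) - 66 = \frac{948295}{78} - 66 = \frac{943147}{78}$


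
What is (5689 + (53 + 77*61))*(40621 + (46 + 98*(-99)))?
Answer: 323243635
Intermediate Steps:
(5689 + (53 + 77*61))*(40621 + (46 + 98*(-99))) = (5689 + (53 + 4697))*(40621 + (46 - 9702)) = (5689 + 4750)*(40621 - 9656) = 10439*30965 = 323243635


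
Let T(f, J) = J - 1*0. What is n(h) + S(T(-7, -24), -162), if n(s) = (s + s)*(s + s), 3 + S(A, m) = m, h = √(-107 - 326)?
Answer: -1897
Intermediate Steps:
T(f, J) = J (T(f, J) = J + 0 = J)
h = I*√433 (h = √(-433) = I*√433 ≈ 20.809*I)
S(A, m) = -3 + m
n(s) = 4*s² (n(s) = (2*s)*(2*s) = 4*s²)
n(h) + S(T(-7, -24), -162) = 4*(I*√433)² + (-3 - 162) = 4*(-433) - 165 = -1732 - 165 = -1897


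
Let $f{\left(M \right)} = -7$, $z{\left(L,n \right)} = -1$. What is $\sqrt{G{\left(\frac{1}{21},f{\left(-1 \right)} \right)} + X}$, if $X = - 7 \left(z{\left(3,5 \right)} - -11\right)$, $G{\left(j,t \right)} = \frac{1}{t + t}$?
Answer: $\frac{3 i \sqrt{1526}}{14} \approx 8.3709 i$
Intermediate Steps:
$G{\left(j,t \right)} = \frac{1}{2 t}$
$X = -70$ ($X = - 7 \left(-1 - -11\right) = - 7 \left(-1 + 11\right) = \left(-7\right) 10 = -70$)
$\sqrt{G{\left(\frac{1}{21},f{\left(-1 \right)} \right)} + X} = \sqrt{\frac{1}{2 \left(-7\right)} - 70} = \sqrt{\frac{1}{2} \left(- \frac{1}{7}\right) - 70} = \sqrt{- \frac{1}{14} - 70} = \sqrt{- \frac{981}{14}} = \frac{3 i \sqrt{1526}}{14}$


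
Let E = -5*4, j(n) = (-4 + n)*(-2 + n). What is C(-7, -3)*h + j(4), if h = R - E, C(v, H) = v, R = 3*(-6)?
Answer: -14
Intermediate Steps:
R = -18
E = -20
h = 2 (h = -18 - 1*(-20) = -18 + 20 = 2)
C(-7, -3)*h + j(4) = -7*2 + (8 + 4² - 6*4) = -14 + (8 + 16 - 24) = -14 + 0 = -14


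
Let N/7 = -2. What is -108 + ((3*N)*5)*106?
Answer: -22368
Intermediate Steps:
N = -14 (N = 7*(-2) = -14)
-108 + ((3*N)*5)*106 = -108 + ((3*(-14))*5)*106 = -108 - 42*5*106 = -108 - 210*106 = -108 - 22260 = -22368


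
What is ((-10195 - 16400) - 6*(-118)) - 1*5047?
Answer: -30934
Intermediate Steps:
((-10195 - 16400) - 6*(-118)) - 1*5047 = (-26595 + 708) - 5047 = -25887 - 5047 = -30934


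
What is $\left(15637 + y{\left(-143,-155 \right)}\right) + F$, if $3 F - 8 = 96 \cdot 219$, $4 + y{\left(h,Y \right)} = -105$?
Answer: $\frac{67616}{3} \approx 22539.0$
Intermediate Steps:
$y{\left(h,Y \right)} = -109$ ($y{\left(h,Y \right)} = -4 - 105 = -109$)
$F = \frac{21032}{3}$ ($F = \frac{8}{3} + \frac{96 \cdot 219}{3} = \frac{8}{3} + \frac{1}{3} \cdot 21024 = \frac{8}{3} + 7008 = \frac{21032}{3} \approx 7010.7$)
$\left(15637 + y{\left(-143,-155 \right)}\right) + F = \left(15637 - 109\right) + \frac{21032}{3} = 15528 + \frac{21032}{3} = \frac{67616}{3}$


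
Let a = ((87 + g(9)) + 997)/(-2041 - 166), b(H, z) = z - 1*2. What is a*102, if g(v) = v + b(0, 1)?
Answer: -111384/2207 ≈ -50.469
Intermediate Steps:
b(H, z) = -2 + z (b(H, z) = z - 2 = -2 + z)
g(v) = -1 + v (g(v) = v + (-2 + 1) = v - 1 = -1 + v)
a = -1092/2207 (a = ((87 + (-1 + 9)) + 997)/(-2041 - 166) = ((87 + 8) + 997)/(-2207) = (95 + 997)*(-1/2207) = 1092*(-1/2207) = -1092/2207 ≈ -0.49479)
a*102 = -1092/2207*102 = -111384/2207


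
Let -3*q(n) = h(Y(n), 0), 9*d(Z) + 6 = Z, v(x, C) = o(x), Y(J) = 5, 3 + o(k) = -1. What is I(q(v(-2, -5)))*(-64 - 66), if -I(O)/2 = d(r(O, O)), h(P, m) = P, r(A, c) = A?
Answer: -5980/27 ≈ -221.48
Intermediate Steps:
o(k) = -4 (o(k) = -3 - 1 = -4)
v(x, C) = -4
d(Z) = -⅔ + Z/9
q(n) = -5/3 (q(n) = -⅓*5 = -5/3)
I(O) = 4/3 - 2*O/9 (I(O) = -2*(-⅔ + O/9) = 4/3 - 2*O/9)
I(q(v(-2, -5)))*(-64 - 66) = (4/3 - 2/9*(-5/3))*(-64 - 66) = (4/3 + 10/27)*(-130) = (46/27)*(-130) = -5980/27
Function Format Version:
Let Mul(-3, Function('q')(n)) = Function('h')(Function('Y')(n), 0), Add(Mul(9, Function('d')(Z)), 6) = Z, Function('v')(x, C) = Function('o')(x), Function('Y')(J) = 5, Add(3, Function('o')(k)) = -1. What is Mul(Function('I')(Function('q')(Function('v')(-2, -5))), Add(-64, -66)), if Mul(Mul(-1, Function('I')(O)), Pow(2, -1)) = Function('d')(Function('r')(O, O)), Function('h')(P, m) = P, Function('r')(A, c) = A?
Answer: Rational(-5980, 27) ≈ -221.48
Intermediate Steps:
Function('o')(k) = -4 (Function('o')(k) = Add(-3, -1) = -4)
Function('v')(x, C) = -4
Function('d')(Z) = Add(Rational(-2, 3), Mul(Rational(1, 9), Z))
Function('q')(n) = Rational(-5, 3) (Function('q')(n) = Mul(Rational(-1, 3), 5) = Rational(-5, 3))
Function('I')(O) = Add(Rational(4, 3), Mul(Rational(-2, 9), O)) (Function('I')(O) = Mul(-2, Add(Rational(-2, 3), Mul(Rational(1, 9), O))) = Add(Rational(4, 3), Mul(Rational(-2, 9), O)))
Mul(Function('I')(Function('q')(Function('v')(-2, -5))), Add(-64, -66)) = Mul(Add(Rational(4, 3), Mul(Rational(-2, 9), Rational(-5, 3))), Add(-64, -66)) = Mul(Add(Rational(4, 3), Rational(10, 27)), -130) = Mul(Rational(46, 27), -130) = Rational(-5980, 27)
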